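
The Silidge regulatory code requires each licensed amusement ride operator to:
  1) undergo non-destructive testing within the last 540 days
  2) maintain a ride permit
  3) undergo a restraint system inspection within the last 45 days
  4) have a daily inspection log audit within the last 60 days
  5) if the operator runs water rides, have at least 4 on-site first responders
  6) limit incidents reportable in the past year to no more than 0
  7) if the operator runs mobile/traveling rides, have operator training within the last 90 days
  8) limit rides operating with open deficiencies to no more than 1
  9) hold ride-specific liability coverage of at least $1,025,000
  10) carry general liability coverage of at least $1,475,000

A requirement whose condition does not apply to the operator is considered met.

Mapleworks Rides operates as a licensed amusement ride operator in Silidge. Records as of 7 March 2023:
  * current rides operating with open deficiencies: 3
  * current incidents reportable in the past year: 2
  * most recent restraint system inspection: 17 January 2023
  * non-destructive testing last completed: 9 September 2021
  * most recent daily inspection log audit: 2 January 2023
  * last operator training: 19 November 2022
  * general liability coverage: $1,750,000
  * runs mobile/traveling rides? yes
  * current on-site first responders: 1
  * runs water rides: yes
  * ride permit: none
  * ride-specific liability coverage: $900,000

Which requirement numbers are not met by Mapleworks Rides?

1. non-destructive testing 544 days ago vs limit 540 → not met
2. ride permit absent → not met
3. restraint system inspection 49 days ago vs limit 45 → not met
4. daily inspection log audit 64 days ago vs limit 60 → not met
5. condition 'runs water rides' holds; on-site first responders 1 < 4 → not met
6. incidents reportable in the past year 2 > 0 → not met
7. condition 'runs mobile/traveling rides' holds; operator training 108 days ago vs limit 90 → not met
8. rides operating with open deficiencies 3 > 1 → not met
9. ride-specific liability coverage $900,000 < $1,025,000 → not met
10. general liability coverage $1,750,000 ≥ $1,475,000 → met
Not met: 1, 2, 3, 4, 5, 6, 7, 8, 9

1, 2, 3, 4, 5, 6, 7, 8, 9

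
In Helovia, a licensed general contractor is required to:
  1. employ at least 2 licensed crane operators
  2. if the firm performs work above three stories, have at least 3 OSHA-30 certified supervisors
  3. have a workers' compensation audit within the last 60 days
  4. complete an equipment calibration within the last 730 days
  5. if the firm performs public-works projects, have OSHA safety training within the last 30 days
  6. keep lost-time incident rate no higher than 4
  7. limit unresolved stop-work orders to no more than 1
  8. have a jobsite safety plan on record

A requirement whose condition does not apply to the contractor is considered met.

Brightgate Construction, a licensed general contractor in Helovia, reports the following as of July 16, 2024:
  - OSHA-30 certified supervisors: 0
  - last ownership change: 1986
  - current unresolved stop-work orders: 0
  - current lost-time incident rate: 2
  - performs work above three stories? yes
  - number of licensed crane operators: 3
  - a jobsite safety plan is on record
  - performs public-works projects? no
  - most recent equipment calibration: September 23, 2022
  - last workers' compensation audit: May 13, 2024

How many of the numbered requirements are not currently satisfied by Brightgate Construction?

1. licensed crane operators 3 ≥ 2 → met
2. condition 'performs work above three stories' holds; OSHA-30 certified supervisors 0 < 3 → not met
3. workers' compensation audit 64 days ago vs limit 60 → not met
4. equipment calibration 662 days ago vs limit 730 → met
5. condition 'performs public-works projects' does not hold → requirement n/a → met
6. lost-time incident rate 2 ≤ 4 → met
7. unresolved stop-work orders 0 ≤ 1 → met
8. jobsite safety plan present → met
Not met: 2 of 8

2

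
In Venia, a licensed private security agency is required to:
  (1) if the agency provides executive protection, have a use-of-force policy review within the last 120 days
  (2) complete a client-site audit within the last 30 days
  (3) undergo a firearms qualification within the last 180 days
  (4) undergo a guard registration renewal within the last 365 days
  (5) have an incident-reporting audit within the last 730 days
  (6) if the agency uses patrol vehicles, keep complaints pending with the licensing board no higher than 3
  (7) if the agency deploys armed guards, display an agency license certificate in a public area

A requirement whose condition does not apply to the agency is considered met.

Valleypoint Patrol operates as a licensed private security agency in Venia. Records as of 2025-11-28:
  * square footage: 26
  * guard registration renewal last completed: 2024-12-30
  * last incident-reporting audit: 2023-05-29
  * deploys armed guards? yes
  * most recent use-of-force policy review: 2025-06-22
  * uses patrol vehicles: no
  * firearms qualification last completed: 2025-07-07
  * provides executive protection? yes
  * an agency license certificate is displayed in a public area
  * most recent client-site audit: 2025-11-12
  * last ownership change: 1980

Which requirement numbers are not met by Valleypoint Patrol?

1. condition 'provides executive protection' holds; use-of-force policy review 159 days ago vs limit 120 → not met
2. client-site audit 16 days ago vs limit 30 → met
3. firearms qualification 144 days ago vs limit 180 → met
4. guard registration renewal 333 days ago vs limit 365 → met
5. incident-reporting audit 914 days ago vs limit 730 → not met
6. condition 'uses patrol vehicles' does not hold → requirement n/a → met
7. condition 'deploys armed guards' holds; agency license certificate present → met
Not met: 1, 5

1, 5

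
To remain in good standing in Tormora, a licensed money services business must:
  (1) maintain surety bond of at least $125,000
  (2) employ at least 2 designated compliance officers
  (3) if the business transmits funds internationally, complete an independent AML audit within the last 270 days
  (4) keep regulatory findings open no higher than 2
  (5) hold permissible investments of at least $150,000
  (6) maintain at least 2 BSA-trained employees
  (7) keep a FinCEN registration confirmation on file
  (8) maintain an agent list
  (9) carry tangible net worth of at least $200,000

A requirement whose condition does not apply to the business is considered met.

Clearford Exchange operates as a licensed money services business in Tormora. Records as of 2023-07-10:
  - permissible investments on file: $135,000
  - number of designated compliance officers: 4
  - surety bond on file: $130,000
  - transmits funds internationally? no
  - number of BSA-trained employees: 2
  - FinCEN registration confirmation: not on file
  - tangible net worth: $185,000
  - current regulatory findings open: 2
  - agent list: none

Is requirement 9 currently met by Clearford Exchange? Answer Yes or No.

9. tangible net worth $185,000 < $200,000 → not met

No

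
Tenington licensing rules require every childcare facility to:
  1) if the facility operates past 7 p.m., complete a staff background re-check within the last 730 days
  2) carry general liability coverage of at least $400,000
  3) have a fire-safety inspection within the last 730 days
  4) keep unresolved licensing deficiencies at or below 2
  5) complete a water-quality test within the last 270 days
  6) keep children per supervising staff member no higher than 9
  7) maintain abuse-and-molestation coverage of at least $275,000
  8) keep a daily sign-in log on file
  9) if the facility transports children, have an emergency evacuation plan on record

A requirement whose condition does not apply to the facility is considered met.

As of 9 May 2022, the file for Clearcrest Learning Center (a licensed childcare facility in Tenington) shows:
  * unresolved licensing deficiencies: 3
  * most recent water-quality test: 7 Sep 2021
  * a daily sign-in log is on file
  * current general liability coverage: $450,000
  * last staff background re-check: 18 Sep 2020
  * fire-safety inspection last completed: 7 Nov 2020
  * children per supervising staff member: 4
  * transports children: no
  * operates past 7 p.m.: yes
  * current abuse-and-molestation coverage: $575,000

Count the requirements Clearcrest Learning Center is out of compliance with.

1

1. condition 'operates past 7 p.m.' holds; staff background re-check 598 days ago vs limit 730 → met
2. general liability coverage $450,000 ≥ $400,000 → met
3. fire-safety inspection 548 days ago vs limit 730 → met
4. unresolved licensing deficiencies 3 > 2 → not met
5. water-quality test 244 days ago vs limit 270 → met
6. children per supervising staff member 4 ≤ 9 → met
7. abuse-and-molestation coverage $575,000 ≥ $275,000 → met
8. daily sign-in log present → met
9. condition 'transports children' does not hold → requirement n/a → met
Not met: 1 of 9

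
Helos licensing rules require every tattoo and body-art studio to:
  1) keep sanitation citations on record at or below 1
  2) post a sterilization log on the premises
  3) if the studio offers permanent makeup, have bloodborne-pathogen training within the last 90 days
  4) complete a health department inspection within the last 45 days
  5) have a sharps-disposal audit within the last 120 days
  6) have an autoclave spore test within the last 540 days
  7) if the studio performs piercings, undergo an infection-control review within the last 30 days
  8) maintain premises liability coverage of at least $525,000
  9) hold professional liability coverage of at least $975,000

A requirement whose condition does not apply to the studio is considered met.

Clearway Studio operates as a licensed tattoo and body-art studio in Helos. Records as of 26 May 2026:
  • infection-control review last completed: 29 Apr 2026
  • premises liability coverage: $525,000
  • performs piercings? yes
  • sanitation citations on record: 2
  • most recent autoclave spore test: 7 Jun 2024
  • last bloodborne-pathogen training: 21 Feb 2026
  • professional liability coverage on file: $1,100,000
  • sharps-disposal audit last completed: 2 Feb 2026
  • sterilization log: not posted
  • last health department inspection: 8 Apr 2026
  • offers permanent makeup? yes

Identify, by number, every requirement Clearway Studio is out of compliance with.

1. sanitation citations on record 2 > 1 → not met
2. sterilization log absent → not met
3. condition 'offers permanent makeup' holds; bloodborne-pathogen training 94 days ago vs limit 90 → not met
4. health department inspection 48 days ago vs limit 45 → not met
5. sharps-disposal audit 113 days ago vs limit 120 → met
6. autoclave spore test 718 days ago vs limit 540 → not met
7. condition 'performs piercings' holds; infection-control review 27 days ago vs limit 30 → met
8. premises liability coverage $525,000 ≥ $525,000 → met
9. professional liability coverage $1,100,000 ≥ $975,000 → met
Not met: 1, 2, 3, 4, 6

1, 2, 3, 4, 6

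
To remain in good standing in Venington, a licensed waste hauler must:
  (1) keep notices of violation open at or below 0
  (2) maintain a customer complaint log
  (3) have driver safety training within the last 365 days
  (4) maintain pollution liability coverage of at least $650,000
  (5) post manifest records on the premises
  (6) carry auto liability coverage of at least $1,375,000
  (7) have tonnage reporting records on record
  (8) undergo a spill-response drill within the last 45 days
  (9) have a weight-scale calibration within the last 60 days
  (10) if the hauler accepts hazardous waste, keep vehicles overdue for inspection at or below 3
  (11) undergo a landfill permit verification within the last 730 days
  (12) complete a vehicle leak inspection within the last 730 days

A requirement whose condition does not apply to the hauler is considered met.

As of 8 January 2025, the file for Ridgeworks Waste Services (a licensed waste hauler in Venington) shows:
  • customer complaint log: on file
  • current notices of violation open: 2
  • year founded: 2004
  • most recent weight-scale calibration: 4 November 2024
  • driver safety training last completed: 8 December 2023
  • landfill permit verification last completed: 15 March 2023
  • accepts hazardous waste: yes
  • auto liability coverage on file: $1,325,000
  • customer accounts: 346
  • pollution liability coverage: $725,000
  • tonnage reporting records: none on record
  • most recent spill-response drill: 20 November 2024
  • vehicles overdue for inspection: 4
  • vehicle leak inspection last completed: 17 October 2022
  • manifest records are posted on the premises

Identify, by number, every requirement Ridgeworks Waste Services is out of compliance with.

1, 3, 6, 7, 8, 9, 10, 12

1. notices of violation open 2 > 0 → not met
2. customer complaint log present → met
3. driver safety training 397 days ago vs limit 365 → not met
4. pollution liability coverage $725,000 ≥ $650,000 → met
5. manifest records present → met
6. auto liability coverage $1,325,000 < $1,375,000 → not met
7. tonnage reporting records absent → not met
8. spill-response drill 49 days ago vs limit 45 → not met
9. weight-scale calibration 65 days ago vs limit 60 → not met
10. condition 'accepts hazardous waste' holds; vehicles overdue for inspection 4 > 3 → not met
11. landfill permit verification 665 days ago vs limit 730 → met
12. vehicle leak inspection 814 days ago vs limit 730 → not met
Not met: 1, 3, 6, 7, 8, 9, 10, 12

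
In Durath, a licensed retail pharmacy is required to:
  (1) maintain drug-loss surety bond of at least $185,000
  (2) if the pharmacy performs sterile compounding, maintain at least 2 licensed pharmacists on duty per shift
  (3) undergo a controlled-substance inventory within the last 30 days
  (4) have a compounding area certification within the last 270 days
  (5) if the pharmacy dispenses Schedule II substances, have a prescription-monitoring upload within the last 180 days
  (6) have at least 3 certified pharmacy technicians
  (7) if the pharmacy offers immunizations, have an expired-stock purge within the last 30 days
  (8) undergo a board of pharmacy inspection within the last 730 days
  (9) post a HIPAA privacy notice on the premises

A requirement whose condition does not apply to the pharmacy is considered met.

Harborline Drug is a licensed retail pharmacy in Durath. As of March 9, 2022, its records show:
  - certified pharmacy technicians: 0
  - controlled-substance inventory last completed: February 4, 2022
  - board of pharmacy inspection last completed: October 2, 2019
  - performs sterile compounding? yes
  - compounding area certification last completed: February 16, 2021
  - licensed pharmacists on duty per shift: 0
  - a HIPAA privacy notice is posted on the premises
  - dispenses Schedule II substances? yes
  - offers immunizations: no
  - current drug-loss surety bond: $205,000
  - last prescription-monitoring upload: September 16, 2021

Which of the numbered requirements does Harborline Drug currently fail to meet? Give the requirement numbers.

1. drug-loss surety bond $205,000 ≥ $185,000 → met
2. condition 'performs sterile compounding' holds; licensed pharmacists on duty per shift 0 < 2 → not met
3. controlled-substance inventory 33 days ago vs limit 30 → not met
4. compounding area certification 386 days ago vs limit 270 → not met
5. condition 'dispenses Schedule II substances' holds; prescription-monitoring upload 174 days ago vs limit 180 → met
6. certified pharmacy technicians 0 < 3 → not met
7. condition 'offers immunizations' does not hold → requirement n/a → met
8. board of pharmacy inspection 889 days ago vs limit 730 → not met
9. HIPAA privacy notice present → met
Not met: 2, 3, 4, 6, 8

2, 3, 4, 6, 8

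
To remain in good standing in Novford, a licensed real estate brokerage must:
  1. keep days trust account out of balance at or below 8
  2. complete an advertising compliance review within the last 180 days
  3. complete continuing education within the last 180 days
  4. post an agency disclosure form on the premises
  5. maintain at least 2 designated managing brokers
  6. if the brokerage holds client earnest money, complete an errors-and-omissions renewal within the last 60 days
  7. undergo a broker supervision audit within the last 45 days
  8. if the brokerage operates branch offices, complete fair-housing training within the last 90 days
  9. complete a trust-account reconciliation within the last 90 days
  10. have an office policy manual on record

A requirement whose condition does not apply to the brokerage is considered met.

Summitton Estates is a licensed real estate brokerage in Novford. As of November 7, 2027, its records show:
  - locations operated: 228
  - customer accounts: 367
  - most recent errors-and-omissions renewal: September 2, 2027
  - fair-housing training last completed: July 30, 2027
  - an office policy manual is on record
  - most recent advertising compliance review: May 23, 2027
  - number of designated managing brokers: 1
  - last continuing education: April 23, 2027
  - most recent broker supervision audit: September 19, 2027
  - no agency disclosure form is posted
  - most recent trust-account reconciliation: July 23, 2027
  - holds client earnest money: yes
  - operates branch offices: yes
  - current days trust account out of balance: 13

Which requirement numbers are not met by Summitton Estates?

1. days trust account out of balance 13 > 8 → not met
2. advertising compliance review 168 days ago vs limit 180 → met
3. continuing education 198 days ago vs limit 180 → not met
4. agency disclosure form absent → not met
5. designated managing brokers 1 < 2 → not met
6. condition 'holds client earnest money' holds; errors-and-omissions renewal 66 days ago vs limit 60 → not met
7. broker supervision audit 49 days ago vs limit 45 → not met
8. condition 'operates branch offices' holds; fair-housing training 100 days ago vs limit 90 → not met
9. trust-account reconciliation 107 days ago vs limit 90 → not met
10. office policy manual present → met
Not met: 1, 3, 4, 5, 6, 7, 8, 9

1, 3, 4, 5, 6, 7, 8, 9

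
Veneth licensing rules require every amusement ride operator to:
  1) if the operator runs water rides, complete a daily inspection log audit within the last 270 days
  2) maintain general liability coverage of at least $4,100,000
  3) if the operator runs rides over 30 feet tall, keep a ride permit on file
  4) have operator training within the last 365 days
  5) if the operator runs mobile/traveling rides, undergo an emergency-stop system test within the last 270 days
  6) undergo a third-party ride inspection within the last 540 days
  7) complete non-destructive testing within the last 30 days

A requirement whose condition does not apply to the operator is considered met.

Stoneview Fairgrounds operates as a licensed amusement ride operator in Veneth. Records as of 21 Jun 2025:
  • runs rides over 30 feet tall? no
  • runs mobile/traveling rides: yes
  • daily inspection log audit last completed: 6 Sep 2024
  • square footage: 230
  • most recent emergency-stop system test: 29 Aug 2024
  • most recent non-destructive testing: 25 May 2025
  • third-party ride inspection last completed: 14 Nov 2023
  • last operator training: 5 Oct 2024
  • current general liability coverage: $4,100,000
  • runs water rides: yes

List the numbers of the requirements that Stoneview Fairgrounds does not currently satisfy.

1. condition 'runs water rides' holds; daily inspection log audit 288 days ago vs limit 270 → not met
2. general liability coverage $4,100,000 ≥ $4,100,000 → met
3. condition 'runs rides over 30 feet tall' does not hold → requirement n/a → met
4. operator training 259 days ago vs limit 365 → met
5. condition 'runs mobile/traveling rides' holds; emergency-stop system test 296 days ago vs limit 270 → not met
6. third-party ride inspection 585 days ago vs limit 540 → not met
7. non-destructive testing 27 days ago vs limit 30 → met
Not met: 1, 5, 6

1, 5, 6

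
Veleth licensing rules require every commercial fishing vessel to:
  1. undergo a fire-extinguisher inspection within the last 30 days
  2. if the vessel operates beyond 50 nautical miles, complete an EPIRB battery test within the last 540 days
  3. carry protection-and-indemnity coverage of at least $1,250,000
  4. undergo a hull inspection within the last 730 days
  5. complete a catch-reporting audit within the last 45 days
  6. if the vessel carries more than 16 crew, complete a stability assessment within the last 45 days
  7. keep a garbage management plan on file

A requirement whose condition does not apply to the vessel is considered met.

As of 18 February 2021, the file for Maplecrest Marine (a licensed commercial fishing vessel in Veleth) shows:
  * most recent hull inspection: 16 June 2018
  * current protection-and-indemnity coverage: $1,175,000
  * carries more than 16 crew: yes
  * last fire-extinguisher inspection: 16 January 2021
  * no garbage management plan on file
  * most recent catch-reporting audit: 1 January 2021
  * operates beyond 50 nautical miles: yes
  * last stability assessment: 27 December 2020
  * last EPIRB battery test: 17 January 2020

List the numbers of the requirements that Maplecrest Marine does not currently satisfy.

1, 3, 4, 5, 6, 7

1. fire-extinguisher inspection 33 days ago vs limit 30 → not met
2. condition 'operates beyond 50 nautical miles' holds; EPIRB battery test 398 days ago vs limit 540 → met
3. protection-and-indemnity coverage $1,175,000 < $1,250,000 → not met
4. hull inspection 978 days ago vs limit 730 → not met
5. catch-reporting audit 48 days ago vs limit 45 → not met
6. condition 'carries more than 16 crew' holds; stability assessment 53 days ago vs limit 45 → not met
7. garbage management plan absent → not met
Not met: 1, 3, 4, 5, 6, 7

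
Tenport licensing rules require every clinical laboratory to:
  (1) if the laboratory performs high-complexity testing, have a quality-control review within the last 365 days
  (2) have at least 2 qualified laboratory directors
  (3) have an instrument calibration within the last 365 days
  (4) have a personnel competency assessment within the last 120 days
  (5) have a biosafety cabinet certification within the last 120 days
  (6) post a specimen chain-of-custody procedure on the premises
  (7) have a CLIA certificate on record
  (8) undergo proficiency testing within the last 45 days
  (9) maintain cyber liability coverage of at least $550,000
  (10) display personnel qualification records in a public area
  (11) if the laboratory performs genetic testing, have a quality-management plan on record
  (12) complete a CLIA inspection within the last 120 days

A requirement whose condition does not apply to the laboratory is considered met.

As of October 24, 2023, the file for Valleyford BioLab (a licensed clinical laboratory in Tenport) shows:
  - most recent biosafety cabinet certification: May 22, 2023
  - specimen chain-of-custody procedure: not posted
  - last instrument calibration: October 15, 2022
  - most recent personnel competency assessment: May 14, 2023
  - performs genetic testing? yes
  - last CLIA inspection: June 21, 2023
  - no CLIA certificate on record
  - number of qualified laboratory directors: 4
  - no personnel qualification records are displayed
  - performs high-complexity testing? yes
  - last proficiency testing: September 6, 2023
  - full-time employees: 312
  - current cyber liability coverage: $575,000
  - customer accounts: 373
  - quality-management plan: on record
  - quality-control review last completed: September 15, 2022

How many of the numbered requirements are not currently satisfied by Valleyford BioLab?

1. condition 'performs high-complexity testing' holds; quality-control review 404 days ago vs limit 365 → not met
2. qualified laboratory directors 4 ≥ 2 → met
3. instrument calibration 374 days ago vs limit 365 → not met
4. personnel competency assessment 163 days ago vs limit 120 → not met
5. biosafety cabinet certification 155 days ago vs limit 120 → not met
6. specimen chain-of-custody procedure absent → not met
7. CLIA certificate absent → not met
8. proficiency testing 48 days ago vs limit 45 → not met
9. cyber liability coverage $575,000 ≥ $550,000 → met
10. personnel qualification records absent → not met
11. condition 'performs genetic testing' holds; quality-management plan present → met
12. CLIA inspection 125 days ago vs limit 120 → not met
Not met: 9 of 12

9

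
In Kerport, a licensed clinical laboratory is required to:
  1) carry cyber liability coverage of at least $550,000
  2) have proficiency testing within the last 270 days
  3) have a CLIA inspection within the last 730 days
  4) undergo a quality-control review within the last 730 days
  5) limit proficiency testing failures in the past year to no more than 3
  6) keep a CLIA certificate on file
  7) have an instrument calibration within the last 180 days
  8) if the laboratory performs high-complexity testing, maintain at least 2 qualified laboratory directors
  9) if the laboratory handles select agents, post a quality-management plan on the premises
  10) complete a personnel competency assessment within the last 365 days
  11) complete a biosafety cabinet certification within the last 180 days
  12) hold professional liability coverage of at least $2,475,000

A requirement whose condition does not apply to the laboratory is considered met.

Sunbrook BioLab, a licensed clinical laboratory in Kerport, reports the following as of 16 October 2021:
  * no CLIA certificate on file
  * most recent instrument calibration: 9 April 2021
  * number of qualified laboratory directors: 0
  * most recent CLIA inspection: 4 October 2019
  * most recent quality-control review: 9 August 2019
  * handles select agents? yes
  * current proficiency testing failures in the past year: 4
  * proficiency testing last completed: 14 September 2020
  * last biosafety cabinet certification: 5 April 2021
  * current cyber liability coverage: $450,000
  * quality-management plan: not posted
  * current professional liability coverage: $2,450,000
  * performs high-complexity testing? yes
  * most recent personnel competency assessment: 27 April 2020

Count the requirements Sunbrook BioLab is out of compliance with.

1. cyber liability coverage $450,000 < $550,000 → not met
2. proficiency testing 397 days ago vs limit 270 → not met
3. CLIA inspection 743 days ago vs limit 730 → not met
4. quality-control review 799 days ago vs limit 730 → not met
5. proficiency testing failures in the past year 4 > 3 → not met
6. CLIA certificate absent → not met
7. instrument calibration 190 days ago vs limit 180 → not met
8. condition 'performs high-complexity testing' holds; qualified laboratory directors 0 < 2 → not met
9. condition 'handles select agents' holds; quality-management plan absent → not met
10. personnel competency assessment 537 days ago vs limit 365 → not met
11. biosafety cabinet certification 194 days ago vs limit 180 → not met
12. professional liability coverage $2,450,000 < $2,475,000 → not met
Not met: 12 of 12

12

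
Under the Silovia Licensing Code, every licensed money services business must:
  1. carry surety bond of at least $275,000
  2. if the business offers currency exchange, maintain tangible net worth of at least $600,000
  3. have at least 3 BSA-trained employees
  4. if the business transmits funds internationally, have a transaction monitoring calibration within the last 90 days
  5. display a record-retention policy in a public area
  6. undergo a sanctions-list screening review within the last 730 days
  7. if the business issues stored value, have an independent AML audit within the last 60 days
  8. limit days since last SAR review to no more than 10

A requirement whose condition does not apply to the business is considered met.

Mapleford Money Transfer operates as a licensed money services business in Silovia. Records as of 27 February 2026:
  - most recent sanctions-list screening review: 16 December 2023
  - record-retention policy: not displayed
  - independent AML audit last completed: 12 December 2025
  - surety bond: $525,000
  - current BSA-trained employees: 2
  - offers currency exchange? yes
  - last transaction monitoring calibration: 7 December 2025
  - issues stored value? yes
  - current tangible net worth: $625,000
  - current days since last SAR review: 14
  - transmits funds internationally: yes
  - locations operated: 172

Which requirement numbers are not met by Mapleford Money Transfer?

3, 5, 6, 7, 8

1. surety bond $525,000 ≥ $275,000 → met
2. condition 'offers currency exchange' holds; tangible net worth $625,000 ≥ $600,000 → met
3. BSA-trained employees 2 < 3 → not met
4. condition 'transmits funds internationally' holds; transaction monitoring calibration 82 days ago vs limit 90 → met
5. record-retention policy absent → not met
6. sanctions-list screening review 804 days ago vs limit 730 → not met
7. condition 'issues stored value' holds; independent AML audit 77 days ago vs limit 60 → not met
8. days since last SAR review 14 > 10 → not met
Not met: 3, 5, 6, 7, 8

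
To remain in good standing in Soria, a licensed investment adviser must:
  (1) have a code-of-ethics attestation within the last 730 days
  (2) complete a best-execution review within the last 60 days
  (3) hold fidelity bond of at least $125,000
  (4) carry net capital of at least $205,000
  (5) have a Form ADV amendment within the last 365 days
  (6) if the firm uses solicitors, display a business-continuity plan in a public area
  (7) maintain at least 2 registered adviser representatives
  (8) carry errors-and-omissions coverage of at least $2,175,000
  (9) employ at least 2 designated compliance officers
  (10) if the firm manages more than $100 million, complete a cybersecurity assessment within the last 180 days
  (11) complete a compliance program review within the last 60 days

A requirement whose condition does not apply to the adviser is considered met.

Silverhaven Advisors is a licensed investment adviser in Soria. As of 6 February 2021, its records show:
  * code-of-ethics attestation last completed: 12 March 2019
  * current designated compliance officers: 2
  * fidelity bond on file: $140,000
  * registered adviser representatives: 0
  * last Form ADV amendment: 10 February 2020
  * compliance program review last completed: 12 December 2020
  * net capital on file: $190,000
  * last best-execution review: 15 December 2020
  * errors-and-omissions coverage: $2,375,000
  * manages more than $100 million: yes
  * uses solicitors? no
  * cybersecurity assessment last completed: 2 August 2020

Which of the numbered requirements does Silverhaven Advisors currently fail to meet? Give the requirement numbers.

1. code-of-ethics attestation 697 days ago vs limit 730 → met
2. best-execution review 53 days ago vs limit 60 → met
3. fidelity bond $140,000 ≥ $125,000 → met
4. net capital $190,000 < $205,000 → not met
5. Form ADV amendment 362 days ago vs limit 365 → met
6. condition 'uses solicitors' does not hold → requirement n/a → met
7. registered adviser representatives 0 < 2 → not met
8. errors-and-omissions coverage $2,375,000 ≥ $2,175,000 → met
9. designated compliance officers 2 ≥ 2 → met
10. condition 'manages more than $100 million' holds; cybersecurity assessment 188 days ago vs limit 180 → not met
11. compliance program review 56 days ago vs limit 60 → met
Not met: 4, 7, 10

4, 7, 10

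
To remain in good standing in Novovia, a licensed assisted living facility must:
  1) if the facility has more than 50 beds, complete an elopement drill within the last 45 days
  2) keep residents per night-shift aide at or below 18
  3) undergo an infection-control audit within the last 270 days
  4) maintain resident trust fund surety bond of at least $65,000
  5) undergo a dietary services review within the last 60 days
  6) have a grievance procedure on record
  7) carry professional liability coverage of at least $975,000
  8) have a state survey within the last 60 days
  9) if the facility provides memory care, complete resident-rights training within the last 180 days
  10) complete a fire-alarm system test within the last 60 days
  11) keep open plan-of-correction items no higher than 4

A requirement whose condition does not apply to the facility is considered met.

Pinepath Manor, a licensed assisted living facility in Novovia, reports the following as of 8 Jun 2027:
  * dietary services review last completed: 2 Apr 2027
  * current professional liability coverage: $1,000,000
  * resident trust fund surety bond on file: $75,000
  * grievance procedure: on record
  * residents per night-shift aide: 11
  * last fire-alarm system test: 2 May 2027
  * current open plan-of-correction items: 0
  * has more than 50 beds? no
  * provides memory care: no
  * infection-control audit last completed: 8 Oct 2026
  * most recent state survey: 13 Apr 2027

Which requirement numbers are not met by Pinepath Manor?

1. condition 'has more than 50 beds' does not hold → requirement n/a → met
2. residents per night-shift aide 11 ≤ 18 → met
3. infection-control audit 243 days ago vs limit 270 → met
4. resident trust fund surety bond $75,000 ≥ $65,000 → met
5. dietary services review 67 days ago vs limit 60 → not met
6. grievance procedure present → met
7. professional liability coverage $1,000,000 ≥ $975,000 → met
8. state survey 56 days ago vs limit 60 → met
9. condition 'provides memory care' does not hold → requirement n/a → met
10. fire-alarm system test 37 days ago vs limit 60 → met
11. open plan-of-correction items 0 ≤ 4 → met
Not met: 5

5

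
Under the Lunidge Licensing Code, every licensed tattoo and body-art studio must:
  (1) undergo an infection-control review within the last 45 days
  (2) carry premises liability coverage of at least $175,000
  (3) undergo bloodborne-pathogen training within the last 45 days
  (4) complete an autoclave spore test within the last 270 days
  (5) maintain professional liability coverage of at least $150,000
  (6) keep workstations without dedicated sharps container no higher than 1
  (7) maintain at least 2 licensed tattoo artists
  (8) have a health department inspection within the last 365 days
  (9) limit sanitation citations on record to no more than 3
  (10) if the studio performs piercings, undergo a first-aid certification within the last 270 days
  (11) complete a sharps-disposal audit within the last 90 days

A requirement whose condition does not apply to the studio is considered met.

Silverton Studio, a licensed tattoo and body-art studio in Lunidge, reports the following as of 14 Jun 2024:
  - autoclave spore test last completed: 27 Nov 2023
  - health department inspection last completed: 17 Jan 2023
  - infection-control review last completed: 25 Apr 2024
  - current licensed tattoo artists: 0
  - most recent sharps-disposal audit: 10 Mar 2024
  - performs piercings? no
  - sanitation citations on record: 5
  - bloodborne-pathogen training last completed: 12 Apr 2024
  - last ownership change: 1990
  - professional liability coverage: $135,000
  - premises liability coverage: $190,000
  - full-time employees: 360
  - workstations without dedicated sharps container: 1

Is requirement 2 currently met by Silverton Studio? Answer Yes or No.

2. premises liability coverage $190,000 ≥ $175,000 → met

Yes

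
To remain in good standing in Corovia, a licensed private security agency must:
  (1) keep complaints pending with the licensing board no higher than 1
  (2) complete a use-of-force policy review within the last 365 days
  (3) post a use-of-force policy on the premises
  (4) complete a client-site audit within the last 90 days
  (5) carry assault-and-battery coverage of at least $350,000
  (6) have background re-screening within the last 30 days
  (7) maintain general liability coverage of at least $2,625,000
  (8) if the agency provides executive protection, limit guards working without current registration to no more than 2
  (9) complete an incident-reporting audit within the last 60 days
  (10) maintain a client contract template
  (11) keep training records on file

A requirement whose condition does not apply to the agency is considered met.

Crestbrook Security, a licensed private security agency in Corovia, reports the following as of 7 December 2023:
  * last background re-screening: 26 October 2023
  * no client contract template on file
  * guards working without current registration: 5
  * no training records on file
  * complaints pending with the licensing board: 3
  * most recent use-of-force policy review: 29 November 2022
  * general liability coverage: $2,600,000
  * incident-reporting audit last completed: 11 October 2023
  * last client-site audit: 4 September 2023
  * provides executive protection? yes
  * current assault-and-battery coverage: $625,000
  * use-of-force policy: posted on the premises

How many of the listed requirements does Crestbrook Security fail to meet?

8

1. complaints pending with the licensing board 3 > 1 → not met
2. use-of-force policy review 373 days ago vs limit 365 → not met
3. use-of-force policy present → met
4. client-site audit 94 days ago vs limit 90 → not met
5. assault-and-battery coverage $625,000 ≥ $350,000 → met
6. background re-screening 42 days ago vs limit 30 → not met
7. general liability coverage $2,600,000 < $2,625,000 → not met
8. condition 'provides executive protection' holds; guards working without current registration 5 > 2 → not met
9. incident-reporting audit 57 days ago vs limit 60 → met
10. client contract template absent → not met
11. training records absent → not met
Not met: 8 of 11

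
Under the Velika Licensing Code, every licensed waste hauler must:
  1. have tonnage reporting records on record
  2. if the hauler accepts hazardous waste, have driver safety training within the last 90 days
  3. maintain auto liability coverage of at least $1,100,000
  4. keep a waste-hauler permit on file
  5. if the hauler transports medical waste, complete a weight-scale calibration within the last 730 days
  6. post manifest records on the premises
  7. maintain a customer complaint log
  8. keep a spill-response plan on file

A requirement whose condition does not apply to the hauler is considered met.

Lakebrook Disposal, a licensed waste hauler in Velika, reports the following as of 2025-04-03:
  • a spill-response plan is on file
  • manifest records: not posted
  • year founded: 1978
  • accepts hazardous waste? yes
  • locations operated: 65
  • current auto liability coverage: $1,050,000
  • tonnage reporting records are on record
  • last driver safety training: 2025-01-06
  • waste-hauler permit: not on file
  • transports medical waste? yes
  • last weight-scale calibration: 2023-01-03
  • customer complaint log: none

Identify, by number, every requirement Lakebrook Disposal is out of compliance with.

3, 4, 5, 6, 7

1. tonnage reporting records present → met
2. condition 'accepts hazardous waste' holds; driver safety training 87 days ago vs limit 90 → met
3. auto liability coverage $1,050,000 < $1,100,000 → not met
4. waste-hauler permit absent → not met
5. condition 'transports medical waste' holds; weight-scale calibration 821 days ago vs limit 730 → not met
6. manifest records absent → not met
7. customer complaint log absent → not met
8. spill-response plan present → met
Not met: 3, 4, 5, 6, 7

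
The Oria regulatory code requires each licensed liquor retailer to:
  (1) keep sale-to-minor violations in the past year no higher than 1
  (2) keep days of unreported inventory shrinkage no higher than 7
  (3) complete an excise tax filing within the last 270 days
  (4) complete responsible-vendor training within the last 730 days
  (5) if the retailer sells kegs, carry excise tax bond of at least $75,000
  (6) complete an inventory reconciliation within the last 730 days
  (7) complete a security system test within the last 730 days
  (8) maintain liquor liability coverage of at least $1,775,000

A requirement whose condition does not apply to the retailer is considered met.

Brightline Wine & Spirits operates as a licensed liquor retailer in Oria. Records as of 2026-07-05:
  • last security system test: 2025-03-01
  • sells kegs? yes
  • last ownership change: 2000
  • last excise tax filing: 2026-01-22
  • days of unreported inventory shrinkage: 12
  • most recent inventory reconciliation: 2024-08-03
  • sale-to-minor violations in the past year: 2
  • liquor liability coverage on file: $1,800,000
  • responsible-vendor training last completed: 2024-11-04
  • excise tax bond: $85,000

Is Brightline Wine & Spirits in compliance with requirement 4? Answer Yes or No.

Yes

4. responsible-vendor training 608 days ago vs limit 730 → met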